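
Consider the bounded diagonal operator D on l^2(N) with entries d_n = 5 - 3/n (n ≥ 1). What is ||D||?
||D|| = 5

For a diagonal operator on l^2 with entries d_n, ||D|| = sup_n |d_n|. Here d_1 = 2, d_2 = 7/2, ..., and d_n = 5 - 3/n increases monotonically toward 5. All terms lie in [2, 5), so |d_n| = d_n and the supremum is the limit 5, which is not attained by any individual d_n. Hence ||D|| = 5.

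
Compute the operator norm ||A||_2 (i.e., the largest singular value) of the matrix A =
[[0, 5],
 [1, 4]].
||A||_2 = sqrt((42 + sqrt(1664))/2) ≈ 6.434 (= sqrt(largest eigenvalue of A^T A))

||A||_2 = sigma_max(A) = sqrt(lambda_max(A^T A)). Form the symmetric matrix M = A^T A =
[[1, 4],
 [4, 41]].
Its characteristic polynomial (trace, determinant of M give the coefficients) is
  p(λ) = det(λ I - M) = λ^2 - 42λ + 25.
For λ^2 - 42λ + 25 the discriminant is 1664. It is nonnegative but not a perfect square, so the roots are real and irrational: λ = (42 ± sqrt(1664))/2 ≈ 41.3961, 0.6039.
So the eigenvalues of A^T A are ≈ 0.6039, 41.3961 (all ≥ 0, as they must be for A^T A). The largest is λ_max = (42 + sqrt(1664))/2 ≈ 41.3961, hence ||A||_2 = sqrt(λ_max) = sqrt((42 + sqrt(1664))/2) ≈ 6.434.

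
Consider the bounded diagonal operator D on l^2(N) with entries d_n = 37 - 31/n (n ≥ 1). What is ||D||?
||D|| = 37

For a diagonal operator on l^2 with entries d_n, ||D|| = sup_n |d_n|. Here d_1 = 6, d_2 = 43/2, ..., and d_n = 37 - 31/n increases monotonically toward 37. All terms lie in [6, 37), so |d_n| = d_n and the supremum is the limit 37, which is not attained by any individual d_n. Hence ||D|| = 37.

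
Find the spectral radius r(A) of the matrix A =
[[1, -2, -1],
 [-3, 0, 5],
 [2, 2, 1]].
r(A) = (1 + sqrt(41))/2 ≈ 3.7016

The eigenvalues of A are the roots of its characteristic polynomial. With M = A (coefficients from the trace, the sum of principal 2x2 minors, and det A):
  p(λ) = det(λ I - M) = λ^3 - 2λ^2 - 13λ + 30.
By the rational root theorem any rational root is an integer divisor of 30. Testing λ = 3: p(3) = 27 - 18 - 39 + 30 = 0, so λ = 3 is a root. Dividing out (λ - 3) leaves p(λ) = (λ - 3)(λ^2 + λ - 10). For λ^2 + λ - 10 the discriminant is 41. It is nonnegative but not a perfect square, so the roots are real and irrational: λ = (-1 ± sqrt(41))/2 ≈ 2.7016, -3.7016.
Thus the eigenvalues (to 4 decimals) are 2.7016 (modulus 2.7016); -3.7016 (modulus 3.7016); 3 (modulus 3). The spectral radius is the largest modulus: r(A) = (1 + sqrt(41))/2 ≈ 3.7016. (Cross-check: r(A) ≤ ||A||_2 ≈ 6.0105; equality holds whenever A is normal, though it can also hold for some non-normal A.)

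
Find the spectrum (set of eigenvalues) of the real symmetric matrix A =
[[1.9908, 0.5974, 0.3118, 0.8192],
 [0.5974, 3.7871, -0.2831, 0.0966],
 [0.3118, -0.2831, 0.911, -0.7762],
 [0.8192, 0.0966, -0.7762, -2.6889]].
sigma(A) ≈ {-3, 1, 2, 4}

A is real symmetric, so its spectrum consists of real eigenvalues. Expanding the characteristic polynomial of the displayed matrix gives
  det(λ I - A) = p(λ) = λ^4 + (-4)λ^3 + (-7)λ^2 + (34)λ + (-24).
Solving p(λ) = 0 yields eigenvalues ≈ -3, 1, 2, 4. (A is shown rounded to 4 decimals, so these recover the underlying integer eigenvalues to within that precision.)
Verification: the trace of A = 4 equals the sum of eigenvalues 4, and det(A) ≈ -24.0005 matches the eigenvalue product -24.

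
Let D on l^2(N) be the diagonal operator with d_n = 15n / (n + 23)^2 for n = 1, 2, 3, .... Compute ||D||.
||D|| = 15/92 (attained at n = 23)

For D diagonal, ||D|| = sup_n |d_n|. Treat f(x) = 15x / (x + 23)^2 for real x > 0. By the quotient rule, f'(x) = 15(23 - x)/(x + 23)^3, which is positive for x < 23 and negative for x > 23. So f has a unique maximum at x = 23, and since 23 is a positive integer, the supremum over n ≥ 1 is attained at n = 23: d_23 = 15·23/(23 + 23)^2 = 15·23/2116 = 15/92. Hence ||D|| = 15/92.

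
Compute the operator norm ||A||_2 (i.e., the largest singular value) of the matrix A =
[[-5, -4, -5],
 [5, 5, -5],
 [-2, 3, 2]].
||A||_2 ≈ 9.549 (= sqrt(largest eigenvalue of A^T A))

||A||_2 = sigma_max(A) = sqrt(lambda_max(A^T A)). Form the symmetric matrix M = A^T A =
[[54, 39, -4],
 [39, 50, 1],
 [-4, 1, 54]].
Its characteristic polynomial (trace, sum of principal 2x2 minors, determinant of M give the coefficients) is
  p(λ) = det(λ I - M) = λ^3 - 158λ^2 + 6778λ - 62500.
No integer candidate from the rational root theorem (±divisors of 62500) is a root, so the roots are irrational. The cubic discriminant is Δ = 14560871968 > 0, so there are three distinct real roots. p(12) = -2188 and p(13) = 1109 have opposite signs, so a root lies in (12, 13); Newton's method refines it to λ ≈ 12.6554. p(54) = 248 and p(55) = -1285 have opposite signs, so a root lies in (54, 55); Newton's method refines it to λ ≈ 54.1613. p(91) = -529 and p(92) = 2452 have opposite signs, so a root lies in (91, 92); Newton's method refines it to λ ≈ 91.1833. Check (Vieta): the three roots sum to 158, matching tr M = 158.
So the eigenvalues of A^T A are ≈ 12.6554, 54.1613, 91.1833 (all ≥ 0, as they must be for A^T A). The largest is λ_max ≈ 91.1833, hence ||A||_2 = sqrt(λ_max) ≈ 9.549.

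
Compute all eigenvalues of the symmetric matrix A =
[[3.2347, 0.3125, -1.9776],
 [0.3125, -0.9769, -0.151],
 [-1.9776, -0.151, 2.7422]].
sigma(A) ≈ {-1, 1, 5}

A is real symmetric, so its spectrum consists of real eigenvalues. Expanding the characteristic polynomial of the displayed matrix gives
  det(λ I - A) = p(λ) = λ^3 + (-5)λ^2 + (-1)λ + (5).
Solving p(λ) = 0 yields eigenvalues ≈ -1, 1, 5. (A is shown rounded to 4 decimals, so these recover the underlying integer eigenvalues to within that precision.)
Verification: the trace of A = 5 equals the sum of eigenvalues 5, and det(A) ≈ -4.9996 matches the eigenvalue product -5.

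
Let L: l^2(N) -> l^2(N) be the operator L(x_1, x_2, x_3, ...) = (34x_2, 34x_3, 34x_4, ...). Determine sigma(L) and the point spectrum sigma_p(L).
sigma(L) = closed disk {z in C : |z| ≤ 34}; sigma_p(L) = open disk {z in C : |z| < 34}

Note L = 34·V where V is the unit left shift (V x)_k = x_{k+1}; so sigma(L) = 34·sigma(V) and ||L|| = 34||V||. ||L x||^2 = 1156sum_{k≥2} |x_k|^2 ≤ 1156||x||^2, with equality on {x : x_1 = 0}, so ||L|| = 34. For any lambda with |lambda| < 34, set r = lambda/34 (|r| < 1); the vector x = (1, r, r^2, ...) is in l^2 and satisfies L x = 34(r, r^2, ...) = lambda x, so lambda is an eigenvalue. On the boundary |lambda| = 34 the geometric series diverges, so no l^2 eigenvector exists, but these lambda lie in the approximate point spectrum. Hence sigma(L) is the closed disk of radius 34 and sigma_p(L) is the open disk.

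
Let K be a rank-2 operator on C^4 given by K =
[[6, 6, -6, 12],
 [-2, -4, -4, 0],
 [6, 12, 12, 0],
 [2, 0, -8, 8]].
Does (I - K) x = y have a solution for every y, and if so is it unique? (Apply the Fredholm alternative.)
(I - K) is invertible (det(I - K) = 163 ≠ 0), so for every y in C^4 the equation (I - K) x = y has a unique solution.

K has rank 2 and factors as K = U V^T = u1 v1^T + u2 v2^T with u1 = (3, 1, -3, 3), v1 = (0, -1, -3, 2), u2 = (3, -1, 3, 1), v2 = (2, 3, 1, 2) (multiplying out reproduces the displayed K). The nonzero eigenvalues of U V^T coincide with those of the 2 x 2 matrix G = V^T U = [[v1·u1, v1·u2], [v2·u1, v2·u2]] = [[14, -6], [12, 8]], and by the Sylvester determinant identity det(I_4 - U V^T) = det(I_2 - V^T U) = det([[-13, 6], [-12, -7]]) = (-13)(-7) - (6)(-12) = 163. (Direct check: I - K =
[[-5, -6, 6, -12],
 [2, 5, 4, 0],
 [-6, -12, -11, 0],
 [-2, 0, 8, -7]]
has determinant 163.) The finite-dimensional Fredholm alternative says: either (I - K) is invertible, or ker(I - K) ≠ {0} and then range(I - K) = ker((I - K)^*)^⊥, with dim ker(I - K) = dim ker((I - K)^*). Since det(I - K) ≠ 0, 1 is not an eigenvalue of K and ker(I - K) = {0}, so we are in the first case: for every y there is a unique x = (I - K)^(-1) y. (Explicitly, by the Woodbury identity, (I - U V^T)^(-1) = I + U (I_2 - G)^(-1) V^T.)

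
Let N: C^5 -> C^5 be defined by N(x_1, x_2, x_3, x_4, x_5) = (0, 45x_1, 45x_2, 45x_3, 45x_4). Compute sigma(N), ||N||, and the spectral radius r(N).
sigma(N) = {0}; ||N|| = 45; r(N) = 0. (N is nilpotent with N^5 = 0.)

On C^5, N is a strictly lower-triangular matrix with 45 on the subdiagonal and zeros elsewhere, so its characteristic polynomial is lambda^5 and every eigenvalue is 0: sigma(N) = {0}. For the operator norm, N e_i = 45e_{i+1} for i = 1, ..., 4 and N e_5 = 0, so the singular values of N are 45 (with multiplicity 4) and 0; hence ||N|| = 45. The spectral radius r(N) = max|lambda| = 0. Note ||N|| > r(N) — characteristic of non-normal nilpotent operators. Indeed N^5 = 0.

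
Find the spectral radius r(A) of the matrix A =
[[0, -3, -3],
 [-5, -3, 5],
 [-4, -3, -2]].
r(A) ≈ 4.8332

The eigenvalues of A are the roots of its characteristic polynomial. With M = A (coefficients from the trace, the sum of principal 2x2 minors, and det A):
  p(λ) = det(λ I - M) = λ^3 + 5λ^2 - 6λ - 81.
No integer candidate from the rational root theorem (±divisors of 81) is a root, so the roots are irrational. The cubic discriminant is Δ = -91143 < 0, so there is one real root and a complex-conjugate pair. p(3) = -27 and p(4) = 39 have opposite signs, so a root lies in (3, 4); Newton's method refines it to λ ≈ 3.4674. Dividing out (λ - (3.4674)) leaves approximately λ^2 + 8.4674λ + 23.3602. For λ^2 + 8.4674λ + 23.3602 the discriminant is -21.7435. It is negative, so the remaining roots are the complex-conjugate pair λ ≈ -4.2337 ± 2.3315i. Their product equals the constant term, so |λ|^2 ≈ 23.3602 and |λ| ≈ 4.8332.
Thus the eigenvalues (to 4 decimals) are 3.4674 (modulus 3.4674); -4.2337 ± 2.3315i (modulus 4.8332). The spectral radius is the largest modulus: r(A) ≈ 4.8332. (Cross-check: r(A) ≤ ||A||_2 ≈ 8.2605; equality holds whenever A is normal, though it can also hold for some non-normal A.)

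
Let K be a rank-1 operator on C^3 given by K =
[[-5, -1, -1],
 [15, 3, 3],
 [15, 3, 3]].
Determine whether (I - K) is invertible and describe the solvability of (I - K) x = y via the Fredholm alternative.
(I - K) is singular (det(I - K) = 0, i.e. 1 ∈ sigma(K)). (I - K) x = y is solvable iff y ⊥ ker((I - K)^*) = span{(-5, -1, -1)}, i.e. iff -5y_1 - y_2 - y_3 = 0. When solvable, the solutions are x = y + c·(1, -3, -3), c arbitrary (ker(I - K) = span{(1, -3, -3)}, dimension 1).

K has rank 1, so it is an outer product K = u v^T: every row of K is a multiple of one row vector. Reading off the entries, u = (1, -3, -3) and v = (-5, -1, -1) (row i of K equals u_i·v^T). A rank-one matrix u v^T satisfies K u = u (v·u) and kills the (2)-dimensional subspace v^⊥, so its characteristic polynomial is lambda^2 (lambda - v·u) with v·u = tr K = 1. Hence the eigenvalues of I - K are 1 (multiplicity 2) and 1 - (1) = 0, so det(I - K) = 0. (Direct check: I - K =
[[6, 1, 1],
 [-15, -2, -3],
 [-15, -3, -2]]
has determinant 0.) So 1 is an eigenvalue of K and (I - K) is not invertible. The finite-dimensional Fredholm alternative says: either (I - K) is invertible, or ker(I - K) ≠ {0} and then range(I - K) = ker((I - K)^*)^⊥, with dim ker(I - K) = dim ker((I - K)^*). We are in the second case, so we need both kernels. Kernel of I - K: (I - K) u = u - u (v·u) = u - u = 0, so ker(I - K) = span{u} = span{(1, -3, -3)} (it is exactly 1-dimensional because rank(I - K) = 2). Kernel of the adjoint: K is real, so (I - K)^* = I - K^T = I - v u^T, and (I - v u^T) v = v - v (u·v) = 0; hence ker((I - K)^*) = span{v} = span{(-5, -1, -1)}. Therefore (I - K) x = y is solvable iff <y, v> = 0, i.e. iff -5y_1 - y_2 - y_3 = 0. When this holds, K y = u (v·y) = 0, so (I - K) y = y and x = y is a particular solution; the full solution set is the line x = y + c·u = y + c·(1, -3, -3), c ∈ C.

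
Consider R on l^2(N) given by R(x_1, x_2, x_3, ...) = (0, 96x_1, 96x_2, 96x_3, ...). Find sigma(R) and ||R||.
sigma(R) = closed disk {z in C : |z| ≤ 96}; ||R|| = 96

Note R = 96·U where U is the unit right shift (U x)_k = x_{k-1} (with x_0 := 0); so ||R|| = 96||U|| and sigma(R) = 96·sigma(U). ||R x||^2 = sum_{k≥1} |96x_k|^2 = 9216||x||^2, so ||R|| = 96 and sigma(R) ⊂ {|z| ≤ 96}. For any |lambda| < 96, the equation (R - lambda I) x = 0 forces x_1 = 0, then 96x_k = lambda x_{k+1} ⇒ x = 0, so R has no eigenvalues. But (R - lambda I) is not surjective for |lambda| < 96: solving (R - lambda I) x = e_1 would require x_n proportional to (lambda/96)^(-n), which is not in l^2. So every |lambda| < 96 lies in the residual spectrum. The boundary |lambda| = 96 is in the approximate point spectrum (the spectrum is closed). Hence sigma(R) is the closed disk of radius 96.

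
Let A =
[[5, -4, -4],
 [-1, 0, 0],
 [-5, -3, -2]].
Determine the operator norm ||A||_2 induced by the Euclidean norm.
||A||_2 ≈ 7.673 (= sqrt(largest eigenvalue of A^T A))

||A||_2 = sigma_max(A) = sqrt(lambda_max(A^T A)). Form the symmetric matrix M = A^T A =
[[51, -5, -10],
 [-5, 25, 22],
 [-10, 22, 20]].
Its characteristic polynomial (trace, sum of principal 2x2 minors, determinant of M give the coefficients) is
  p(λ) = det(λ I - M) = λ^3 - 96λ^2 + 2186λ - 16.
No integer candidate from the rational root theorem (±divisors of 16) is a root, so the roots are irrational. The cubic discriminant is Δ = 2259305824 > 0, so there are three distinct real roots. p(0) = -16 and p(1) = 2075 have opposite signs, so a root lies in (0, 1); Newton's method refines it to λ ≈ 0.0073. p(37) = 95 and p(38) = -700 have opposite signs, so a root lies in (37, 38); Newton's method refines it to λ ≈ 37.1174. p(58) = -1060 and p(59) = 161 have opposite signs, so a root lies in (58, 59); Newton's method refines it to λ ≈ 58.8753. Check (Vieta): the three roots sum to 96, matching tr M = 96.
So the eigenvalues of A^T A are ≈ 0.0073, 37.1174, 58.8753 (all ≥ 0, as they must be for A^T A). The largest is λ_max ≈ 58.8753, hence ||A||_2 = sqrt(λ_max) ≈ 7.673.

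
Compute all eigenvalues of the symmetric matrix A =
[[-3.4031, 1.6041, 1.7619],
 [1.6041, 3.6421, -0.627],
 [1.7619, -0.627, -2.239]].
sigma(A) ≈ {-5, -1, 4}

A is real symmetric, so its spectrum consists of real eigenvalues. Expanding the characteristic polynomial of the displayed matrix gives
  det(λ I - A) = p(λ) = λ^3 + (2)λ^2 + (-19)λ + (-20).
Solving p(λ) = 0 yields eigenvalues ≈ -5, -1, 4. (A is shown rounded to 4 decimals, so these recover the underlying integer eigenvalues to within that precision.)
Verification: the trace of A = -2 equals the sum of eigenvalues -2, and det(A) ≈ 20.0000 matches the eigenvalue product 20.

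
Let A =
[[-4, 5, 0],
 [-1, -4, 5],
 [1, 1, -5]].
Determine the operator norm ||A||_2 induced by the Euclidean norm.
||A||_2 ≈ 8.4507 (= sqrt(largest eigenvalue of A^T A))

||A||_2 = sigma_max(A) = sqrt(lambda_max(A^T A)). Form the symmetric matrix M = A^T A =
[[18, -15, -10],
 [-15, 42, -25],
 [-10, -25, 50]].
Its characteristic polynomial (trace, sum of principal 2x2 minors, determinant of M give the coefficients) is
  p(λ) = det(λ I - M) = λ^3 - 110λ^2 + 2806λ - 3600.
No integer candidate from the rational root theorem (±divisors of 3600) is a root, so the roots are irrational. The cubic discriminant is Δ = 7382153136 > 0, so there are three distinct real roots. p(1) = -903 and p(2) = 1580 have opposite signs, so a root lies in (1, 2); Newton's method refines it to λ ≈ 1.3539. p(37) = 285 and p(38) = -940 have opposite signs, so a root lies in (37, 38); Newton's method refines it to λ ≈ 37.2323. p(71) = -973 and p(72) = 1440 have opposite signs, so a root lies in (71, 72); Newton's method refines it to λ ≈ 71.4137. Check (Vieta): the three roots sum to 110, matching tr M = 110.
So the eigenvalues of A^T A are ≈ 1.3539, 37.2323, 71.4137 (all ≥ 0, as they must be for A^T A). The largest is λ_max ≈ 71.4137, hence ||A||_2 = sqrt(λ_max) ≈ 8.4507.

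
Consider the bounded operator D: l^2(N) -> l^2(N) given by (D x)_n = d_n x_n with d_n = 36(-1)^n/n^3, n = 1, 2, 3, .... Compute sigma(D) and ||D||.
sigma(D) = {36(-1)^n/n^3 : n ≥ 1} ∪ {0}; ||D|| = 36

A bounded diagonal operator on l^2 with diagonal entries d_n has spectrum equal to the closure of {d_n : n ≥ 1}: every d_n is an eigenvalue (with eigenvector e_n), so {d_n} ⊂ sigma(D); the spectrum is closed, so its closure is too; and for lambda not in the closure, (D - lambda I) has bounded inverse (the diagonal entries 1/(d_n - lambda) are bounded). For our sequence d_n = 36(-1)^n/n^3, n = 1, 2, 3, ...:
  - {d_n} = {36(-1)^n/n^3 : n ≥ 1}; the only limit point is 0
  - closure = {36(-1)^n/n^3 : n ≥ 1} ∪ {0}
For the norm: a diagonal operator has ||D|| = sup_n |d_n|. Here |d_n| = 36/n^3 is decreasing, so sup_n |d_n| = |d_1| = 36. So ||D|| = 36.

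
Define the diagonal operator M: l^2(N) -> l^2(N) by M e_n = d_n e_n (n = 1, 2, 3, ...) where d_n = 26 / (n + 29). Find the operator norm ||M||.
||M|| = 13/15 (attained at n = 1)

For M diagonal, ||M|| = sup_n |d_n| = sup_n 26/(n + 29). This is positive and strictly decreasing in n, so the supremum is attained at n = 1: d_1 = 26/(1 + 29) = 13/15. Hence ||M|| = 13/15.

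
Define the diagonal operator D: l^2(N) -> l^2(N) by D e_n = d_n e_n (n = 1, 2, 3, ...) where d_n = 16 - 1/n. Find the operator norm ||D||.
||D|| = 16

For a diagonal operator on l^2 with entries d_n, ||D|| = sup_n |d_n|. Here d_1 = 15, d_2 = 31/2, ..., and d_n = 16 - 1/n increases monotonically toward 16. All terms lie in [15, 16), so |d_n| = d_n and the supremum is the limit 16, which is not attained by any individual d_n. Hence ||D|| = 16.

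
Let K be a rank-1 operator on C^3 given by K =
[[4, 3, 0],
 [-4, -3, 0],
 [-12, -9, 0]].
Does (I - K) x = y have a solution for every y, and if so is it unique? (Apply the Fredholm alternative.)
(I - K) is singular (det(I - K) = 0, i.e. 1 ∈ sigma(K)). (I - K) x = y is solvable iff y ⊥ ker((I - K)^*) = span{(4, 3, 0)}, i.e. iff 4y_1 + 3y_2 = 0. When solvable, the solutions are x = y + c·(1, -1, -3), c arbitrary (ker(I - K) = span{(1, -1, -3)}, dimension 1).

K has rank 1, so it is an outer product K = u v^T: every row of K is a multiple of one row vector. Reading off the entries, u = (1, -1, -3) and v = (4, 3, 0) (row i of K equals u_i·v^T). A rank-one matrix u v^T satisfies K u = u (v·u) and kills the (2)-dimensional subspace v^⊥, so its characteristic polynomial is lambda^2 (lambda - v·u) with v·u = tr K = 1. Hence the eigenvalues of I - K are 1 (multiplicity 2) and 1 - (1) = 0, so det(I - K) = 0. (Direct check: I - K =
[[-3, -3, 0],
 [4, 4, 0],
 [12, 9, 1]]
has determinant 0.) So 1 is an eigenvalue of K and (I - K) is not invertible. The finite-dimensional Fredholm alternative says: either (I - K) is invertible, or ker(I - K) ≠ {0} and then range(I - K) = ker((I - K)^*)^⊥, with dim ker(I - K) = dim ker((I - K)^*). We are in the second case, so we need both kernels. Kernel of I - K: (I - K) u = u - u (v·u) = u - u = 0, so ker(I - K) = span{u} = span{(1, -1, -3)} (it is exactly 1-dimensional because rank(I - K) = 2). Kernel of the adjoint: K is real, so (I - K)^* = I - K^T = I - v u^T, and (I - v u^T) v = v - v (u·v) = 0; hence ker((I - K)^*) = span{v} = span{(4, 3, 0)}. Therefore (I - K) x = y is solvable iff <y, v> = 0, i.e. iff 4y_1 + 3y_2 = 0. When this holds, K y = u (v·y) = 0, so (I - K) y = y and x = y is a particular solution; the full solution set is the line x = y + c·u = y + c·(1, -1, -3), c ∈ C.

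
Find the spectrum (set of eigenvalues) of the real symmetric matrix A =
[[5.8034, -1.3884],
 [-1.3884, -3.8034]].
sigma(A) ≈ {-4, 6}

A is real symmetric, so its spectrum consists of real eigenvalues. Expanding the characteristic polynomial of the displayed matrix gives
  det(λ I - A) = p(λ) = λ^2 + (-2)λ + (-24).
Solving p(λ) = 0 yields eigenvalues ≈ -4, 6. (A is shown rounded to 4 decimals, so these recover the underlying integer eigenvalues to within that precision.)
Verification: the trace of A = 2 equals the sum of eigenvalues 2, and det(A) ≈ -24.0003 matches the eigenvalue product -24.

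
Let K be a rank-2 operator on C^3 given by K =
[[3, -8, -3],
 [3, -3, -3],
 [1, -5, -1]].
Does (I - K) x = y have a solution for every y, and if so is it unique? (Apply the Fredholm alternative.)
(I - K) is invertible (det(I - K) = 5 ≠ 0), so for every y in C^3 the equation (I - K) x = y has a unique solution.

K has rank 2 and factors as K = U V^T = u1 v1^T + u2 v2^T with u1 = (3, 3, 1), v1 = (1, -2, -1), u2 = (-2, 3, -3), v2 = (0, 1, 0) (multiplying out reproduces the displayed K). The nonzero eigenvalues of U V^T coincide with those of the 2 x 2 matrix G = V^T U = [[v1·u1, v1·u2], [v2·u1, v2·u2]] = [[-4, -5], [3, 3]], and by the Sylvester determinant identity det(I_3 - U V^T) = det(I_2 - V^T U) = det([[5, 5], [-3, -2]]) = (5)(-2) - (5)(-3) = 5. (Direct check: I - K =
[[-2, 8, 3],
 [-3, 4, 3],
 [-1, 5, 2]]
has determinant 5.) The finite-dimensional Fredholm alternative says: either (I - K) is invertible, or ker(I - K) ≠ {0} and then range(I - K) = ker((I - K)^*)^⊥, with dim ker(I - K) = dim ker((I - K)^*). Since det(I - K) ≠ 0, 1 is not an eigenvalue of K and ker(I - K) = {0}, so we are in the first case: for every y there is a unique x = (I - K)^(-1) y. (Explicitly, by the Woodbury identity, (I - U V^T)^(-1) = I + U (I_2 - G)^(-1) V^T.)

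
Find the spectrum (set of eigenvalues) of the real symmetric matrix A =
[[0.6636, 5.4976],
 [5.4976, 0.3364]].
sigma(A) ≈ {-5, 6}

A is real symmetric, so its spectrum consists of real eigenvalues. Expanding the characteristic polynomial of the displayed matrix gives
  det(λ I - A) = p(λ) = λ^2 + (-1)λ + (-30).
Solving p(λ) = 0 yields eigenvalues ≈ -5, 6. (A is shown rounded to 4 decimals, so these recover the underlying integer eigenvalues to within that precision.)
Verification: the trace of A = 1 equals the sum of eigenvalues 1, and det(A) ≈ -30.0004 matches the eigenvalue product -30.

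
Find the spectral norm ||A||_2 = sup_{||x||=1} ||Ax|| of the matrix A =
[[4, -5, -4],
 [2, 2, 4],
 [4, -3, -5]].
||A||_2 ≈ 10.5819 (= sqrt(largest eigenvalue of A^T A))

||A||_2 = sigma_max(A) = sqrt(lambda_max(A^T A)). Form the symmetric matrix M = A^T A =
[[36, -28, -28],
 [-28, 38, 43],
 [-28, 43, 57]].
Its characteristic polynomial (trace, sum of principal 2x2 minors, determinant of M give the coefficients) is
  p(λ) = det(λ I - M) = λ^3 - 131λ^2 + 2169λ - 4356.
No integer candidate from the rational root theorem (±divisors of 4356) is a root, so the roots are irrational. The cubic discriminant is Δ = 22513915341 > 0, so there are three distinct real roots. p(2) = -534 and p(3) = 999 have opposite signs, so a root lies in (2, 3); Newton's method refines it to λ ≈ 2.3305. p(16) = 908 and p(17) = -429 have opposite signs, so a root lies in (16, 17); Newton's method refines it to λ ≈ 16.6921. p(111) = -10017 and p(112) = 236 have opposite signs, so a root lies in (111, 112); Newton's method refines it to λ ≈ 111.9774. Check (Vieta): the three roots sum to 131, matching tr M = 131.
So the eigenvalues of A^T A are ≈ 2.3305, 16.6921, 111.9774 (all ≥ 0, as they must be for A^T A). The largest is λ_max ≈ 111.9774, hence ||A||_2 = sqrt(λ_max) ≈ 10.5819.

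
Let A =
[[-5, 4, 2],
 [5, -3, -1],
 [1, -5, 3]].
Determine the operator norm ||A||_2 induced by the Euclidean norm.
||A||_2 ≈ 9.5362 (= sqrt(largest eigenvalue of A^T A))

||A||_2 = sigma_max(A) = sqrt(lambda_max(A^T A)). Form the symmetric matrix M = A^T A =
[[51, -40, -12],
 [-40, 50, -4],
 [-12, -4, 14]].
Its characteristic polynomial (trace, sum of principal 2x2 minors, determinant of M give the coefficients) is
  p(λ) = det(λ I - M) = λ^3 - 115λ^2 + 2204λ - 1444.
No integer candidate from the rational root theorem (±divisors of 1444) is a root, so the roots are irrational. The cubic discriminant is Δ = 19164288592 > 0, so there are three distinct real roots. p(0) = -1444 and p(1) = 646 have opposite signs, so a root lies in (0, 1); Newton's method refines it to λ ≈ 0.6791. p(23) = 580 and p(24) = -964 have opposite signs, so a root lies in (23, 24); Newton's method refines it to λ ≈ 23.3825. p(90) = -5584 and p(91) = 376 have opposite signs, so a root lies in (90, 91); Newton's method refines it to λ ≈ 90.9384. Check (Vieta): the three roots sum to 115, matching tr M = 115.
So the eigenvalues of A^T A are ≈ 0.6791, 23.3825, 90.9384 (all ≥ 0, as they must be for A^T A). The largest is λ_max ≈ 90.9384, hence ||A||_2 = sqrt(λ_max) ≈ 9.5362.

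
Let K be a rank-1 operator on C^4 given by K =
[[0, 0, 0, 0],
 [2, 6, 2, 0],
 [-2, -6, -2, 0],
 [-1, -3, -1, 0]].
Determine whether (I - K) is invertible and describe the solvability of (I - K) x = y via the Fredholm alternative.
(I - K) is invertible (det(I - K) = -3 ≠ 0), so for every y in C^4 the equation (I - K) x = y has a unique solution.

K has rank 1, so it is an outer product K = u v^T: every row of K is a multiple of one row vector. Reading off the entries, u = (0, -2, 2, 1) and v = (-1, -3, -1, 0) (row i of K equals u_i·v^T). A rank-one matrix u v^T satisfies K u = u (v·u) and kills the (3)-dimensional subspace v^⊥, so its characteristic polynomial is lambda^3 (lambda - v·u) with v·u = tr K = 4. Hence the eigenvalues of I - K are 1 (multiplicity 3) and 1 - (4) = -3, so det(I - K) = -3. (Direct check: I - K =
[[1, 0, 0, 0],
 [-2, -5, -2, 0],
 [2, 6, 3, 0],
 [1, 3, 1, 1]]
has determinant -3.) The finite-dimensional Fredholm alternative says: either (I - K) is invertible, or ker(I - K) ≠ {0} and then range(I - K) = ker((I - K)^*)^⊥, with dim ker(I - K) = dim ker((I - K)^*). Since det(I - K) ≠ 0, 1 is not an eigenvalue of K and ker(I - K) = {0}, so we are in the first case: for every y there is a unique x = (I - K)^(-1) y. Explicitly, by the Sherman–Morrison formula, (I - u v^T)^(-1) = I + u v^T/(1 - v·u), i.e. (I - K)^(-1) = I + K/(-3).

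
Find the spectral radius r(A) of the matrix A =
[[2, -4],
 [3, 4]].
r(A) = sqrt(20) ≈ 4.4721

The eigenvalues of A are the roots of its characteristic polynomial. With M = A (coefficients from the trace and determinant):
  p(λ) = det(λ I - M) = λ^2 - 6λ + 20.
For λ^2 - 6λ + 20 the discriminant is -44. It is negative, so the roots are the complex-conjugate pair λ = 3 ± (sqrt(44)/2) i ≈ 3 ± 3.3166i. For a conjugate pair the product of the roots equals the constant term, so |λ|^2 = 20 and |λ| = sqrt(20) ≈ 4.4721.
Thus the eigenvalues (to 4 decimals) are 3 ± 3.3166i (modulus 4.4721). The spectral radius is the largest modulus: r(A) = sqrt(20) ≈ 4.4721. (Cross-check: r(A) ≤ ||A||_2 ≈ 5.7278; equality holds whenever A is normal, though it can also hold for some non-normal A.)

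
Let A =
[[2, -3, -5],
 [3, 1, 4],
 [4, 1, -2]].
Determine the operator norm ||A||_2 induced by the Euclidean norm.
||A||_2 ≈ 7.2907 (= sqrt(largest eigenvalue of A^T A))

||A||_2 = sigma_max(A) = sqrt(lambda_max(A^T A)). Form the symmetric matrix M = A^T A =
[[29, 1, -6],
 [1, 11, 17],
 [-6, 17, 45]].
Its characteristic polynomial (trace, sum of principal 2x2 minors, determinant of M give the coefficients) is
  p(λ) = det(λ I - M) = λ^3 - 85λ^2 + 1793λ - 5329.
No integer candidate from the rational root theorem (±divisors of 5329) is a root, so the roots are irrational. The cubic discriminant is Δ = 931938400 > 0, so there are three distinct real roots. p(3) = -688 and p(4) = 547 have opposite signs, so a root lies in (3, 4); Newton's method refines it to λ ≈ 3.5421. p(28) = 187 and p(29) = -428 have opposite signs, so a root lies in (28, 29); Newton's method refines it to λ ≈ 28.304. p(53) = -188 and p(54) = 1097 have opposite signs, so a root lies in (53, 54); Newton's method refines it to λ ≈ 53.1539. Check (Vieta): the three roots sum to 85, matching tr M = 85.
So the eigenvalues of A^T A are ≈ 3.5421, 28.304, 53.1539 (all ≥ 0, as they must be for A^T A). The largest is λ_max ≈ 53.1539, hence ||A||_2 = sqrt(λ_max) ≈ 7.2907.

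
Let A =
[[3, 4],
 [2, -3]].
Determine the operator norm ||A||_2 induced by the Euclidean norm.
||A||_2 = sqrt((38 + sqrt(288))/2) ≈ 5.2426 (= sqrt(largest eigenvalue of A^T A))

||A||_2 = sigma_max(A) = sqrt(lambda_max(A^T A)). Form the symmetric matrix M = A^T A =
[[13, 6],
 [6, 25]].
Its characteristic polynomial (trace, determinant of M give the coefficients) is
  p(λ) = det(λ I - M) = λ^2 - 38λ + 289.
For λ^2 - 38λ + 289 the discriminant is 288. It is nonnegative but not a perfect square, so the roots are real and irrational: λ = (38 ± sqrt(288))/2 ≈ 27.4853, 10.5147.
So the eigenvalues of A^T A are ≈ 10.5147, 27.4853 (all ≥ 0, as they must be for A^T A). The largest is λ_max = (38 + sqrt(288))/2 ≈ 27.4853, hence ||A||_2 = sqrt(λ_max) = sqrt((38 + sqrt(288))/2) ≈ 5.2426.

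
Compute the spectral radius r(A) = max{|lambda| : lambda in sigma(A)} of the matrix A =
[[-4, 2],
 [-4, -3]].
r(A) = sqrt(20) ≈ 4.4721

The eigenvalues of A are the roots of its characteristic polynomial. With M = A (coefficients from the trace and determinant):
  p(λ) = det(λ I - M) = λ^2 + 7λ + 20.
For λ^2 + 7λ + 20 the discriminant is -31. It is negative, so the roots are the complex-conjugate pair λ = -7/2 ± (sqrt(31)/2) i ≈ -3.5 ± 2.7839i. For a conjugate pair the product of the roots equals the constant term, so |λ|^2 = 20 and |λ| = sqrt(20) ≈ 4.4721.
Thus the eigenvalues (to 4 decimals) are -3.5 ± 2.7839i (modulus 4.4721). The spectral radius is the largest modulus: r(A) = sqrt(20) ≈ 4.4721. (Cross-check: r(A) ≤ ||A||_2 ≈ 5.7278; equality holds whenever A is normal, though it can also hold for some non-normal A.)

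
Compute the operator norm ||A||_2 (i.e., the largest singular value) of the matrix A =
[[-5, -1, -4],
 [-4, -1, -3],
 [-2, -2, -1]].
||A||_2 ≈ 8.6283 (= sqrt(largest eigenvalue of A^T A))

||A||_2 = sigma_max(A) = sqrt(lambda_max(A^T A)). Form the symmetric matrix M = A^T A =
[[45, 13, 34],
 [13, 6, 9],
 [34, 9, 26]].
Its characteristic polynomial (trace, sum of principal 2x2 minors, determinant of M give the coefficients) is
  p(λ) = det(λ I - M) = λ^3 - 77λ^2 + 190λ - 1.
No integer candidate from the rational root theorem (±divisors of 1) is a root, so the roots are irrational. The cubic discriminant is Δ = 185038081 > 0, so there are three distinct real roots. p(0) = -1 and p(1) = 113 have opposite signs, so a root lies in (0, 1); Newton's method refines it to λ ≈ 0.0053. p(2) = 79 and p(3) = -97 have opposite signs, so a root lies in (2, 3); Newton's method refines it to λ ≈ 2.5467. p(74) = -2369 and p(75) = 2999 have opposite signs, so a root lies in (74, 75); Newton's method refines it to λ ≈ 74.4481. Check (Vieta): the three roots sum to 77, matching tr M = 77.
So the eigenvalues of A^T A are ≈ 0.0053, 2.5467, 74.4481 (all ≥ 0, as they must be for A^T A). The largest is λ_max ≈ 74.4481, hence ||A||_2 = sqrt(λ_max) ≈ 8.6283.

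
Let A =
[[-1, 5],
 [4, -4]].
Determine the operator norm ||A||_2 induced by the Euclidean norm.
||A||_2 = sqrt((58 + sqrt(2340))/2) ≈ 7.2929 (= sqrt(largest eigenvalue of A^T A))

||A||_2 = sigma_max(A) = sqrt(lambda_max(A^T A)). Form the symmetric matrix M = A^T A =
[[17, -21],
 [-21, 41]].
Its characteristic polynomial (trace, determinant of M give the coefficients) is
  p(λ) = det(λ I - M) = λ^2 - 58λ + 256.
For λ^2 - 58λ + 256 the discriminant is 2340. It is nonnegative but not a perfect square, so the roots are real and irrational: λ = (58 ± sqrt(2340))/2 ≈ 53.1868, 4.8132.
So the eigenvalues of A^T A are ≈ 4.8132, 53.1868 (all ≥ 0, as they must be for A^T A). The largest is λ_max = (58 + sqrt(2340))/2 ≈ 53.1868, hence ||A||_2 = sqrt(λ_max) = sqrt((58 + sqrt(2340))/2) ≈ 7.2929.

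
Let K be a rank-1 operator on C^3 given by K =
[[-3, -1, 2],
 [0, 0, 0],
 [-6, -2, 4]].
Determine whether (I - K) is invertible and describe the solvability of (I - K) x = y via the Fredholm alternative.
(I - K) is singular (det(I - K) = 0, i.e. 1 ∈ sigma(K)). (I - K) x = y is solvable iff y ⊥ ker((I - K)^*) = span{(-3, -1, 2)}, i.e. iff -3y_1 - y_2 + 2y_3 = 0. When solvable, the solutions are x = y + c·(1, 0, 2), c arbitrary (ker(I - K) = span{(1, 0, 2)}, dimension 1).

K has rank 1, so it is an outer product K = u v^T: every row of K is a multiple of one row vector. Reading off the entries, u = (1, 0, 2) and v = (-3, -1, 2) (row i of K equals u_i·v^T). A rank-one matrix u v^T satisfies K u = u (v·u) and kills the (2)-dimensional subspace v^⊥, so its characteristic polynomial is lambda^2 (lambda - v·u) with v·u = tr K = 1. Hence the eigenvalues of I - K are 1 (multiplicity 2) and 1 - (1) = 0, so det(I - K) = 0. (Direct check: I - K =
[[4, 1, -2],
 [0, 1, 0],
 [6, 2, -3]]
has determinant 0.) So 1 is an eigenvalue of K and (I - K) is not invertible. The finite-dimensional Fredholm alternative says: either (I - K) is invertible, or ker(I - K) ≠ {0} and then range(I - K) = ker((I - K)^*)^⊥, with dim ker(I - K) = dim ker((I - K)^*). We are in the second case, so we need both kernels. Kernel of I - K: (I - K) u = u - u (v·u) = u - u = 0, so ker(I - K) = span{u} = span{(1, 0, 2)} (it is exactly 1-dimensional because rank(I - K) = 2). Kernel of the adjoint: K is real, so (I - K)^* = I - K^T = I - v u^T, and (I - v u^T) v = v - v (u·v) = 0; hence ker((I - K)^*) = span{v} = span{(-3, -1, 2)}. Therefore (I - K) x = y is solvable iff <y, v> = 0, i.e. iff -3y_1 - y_2 + 2y_3 = 0. When this holds, K y = u (v·y) = 0, so (I - K) y = y and x = y is a particular solution; the full solution set is the line x = y + c·u = y + c·(1, 0, 2), c ∈ C.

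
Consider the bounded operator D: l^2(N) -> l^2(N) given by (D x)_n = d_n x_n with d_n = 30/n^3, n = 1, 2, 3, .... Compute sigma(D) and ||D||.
sigma(D) = {30/n^3 : n ≥ 1} ∪ {0}; ||D|| = 30

A bounded diagonal operator on l^2 with diagonal entries d_n has spectrum equal to the closure of {d_n : n ≥ 1}: every d_n is an eigenvalue (with eigenvector e_n), so {d_n} ⊂ sigma(D); the spectrum is closed, so its closure is too; and for lambda not in the closure, (D - lambda I) has bounded inverse (the diagonal entries 1/(d_n - lambda) are bounded). For our sequence d_n = 30/n^3, n = 1, 2, 3, ...:
  - {d_n} = {30/n^3 : n ≥ 1}; the only limit point is 0
  - closure = {30/n^3 : n ≥ 1} ∪ {0}
For the norm: a diagonal operator has ||D|| = sup_n |d_n|. Here d_n = 30/n^3 is positive and decreasing, so sup_n |d_n| = d_1 = 30. So ||D|| = 30.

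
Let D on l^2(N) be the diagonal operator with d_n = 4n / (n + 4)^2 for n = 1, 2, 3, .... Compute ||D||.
||D|| = 1/4 (attained at n = 4)

For D diagonal, ||D|| = sup_n |d_n|. Treat f(x) = 4x / (x + 4)^2 for real x > 0. By the quotient rule, f'(x) = 4(4 - x)/(x + 4)^3, which is positive for x < 4 and negative for x > 4. So f has a unique maximum at x = 4, and since 4 is a positive integer, the supremum over n ≥ 1 is attained at n = 4: d_4 = 4·4/(4 + 4)^2 = 4·4/64 = 1/4. Hence ||D|| = 1/4.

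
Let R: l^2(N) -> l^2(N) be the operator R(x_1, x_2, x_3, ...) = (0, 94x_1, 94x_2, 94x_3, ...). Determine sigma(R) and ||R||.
sigma(R) = closed disk {z in C : |z| ≤ 94}; ||R|| = 94

Note R = 94·U where U is the unit right shift (U x)_k = x_{k-1} (with x_0 := 0); so ||R|| = 94||U|| and sigma(R) = 94·sigma(U). ||R x||^2 = sum_{k≥1} |94x_k|^2 = 8836||x||^2, so ||R|| = 94 and sigma(R) ⊂ {|z| ≤ 94}. For any |lambda| < 94, the equation (R - lambda I) x = 0 forces x_1 = 0, then 94x_k = lambda x_{k+1} ⇒ x = 0, so R has no eigenvalues. But (R - lambda I) is not surjective for |lambda| < 94: solving (R - lambda I) x = e_1 would require x_n proportional to (lambda/94)^(-n), which is not in l^2. So every |lambda| < 94 lies in the residual spectrum. The boundary |lambda| = 94 is in the approximate point spectrum (the spectrum is closed). Hence sigma(R) is the closed disk of radius 94.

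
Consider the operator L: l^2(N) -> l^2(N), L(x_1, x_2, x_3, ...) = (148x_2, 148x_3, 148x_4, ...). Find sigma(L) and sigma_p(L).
sigma(L) = closed disk {z in C : |z| ≤ 148}; sigma_p(L) = open disk {z in C : |z| < 148}

Note L = 148·V where V is the unit left shift (V x)_k = x_{k+1}; so sigma(L) = 148·sigma(V) and ||L|| = 148||V||. ||L x||^2 = 21904sum_{k≥2} |x_k|^2 ≤ 21904||x||^2, with equality on {x : x_1 = 0}, so ||L|| = 148. For any lambda with |lambda| < 148, set r = lambda/148 (|r| < 1); the vector x = (1, r, r^2, ...) is in l^2 and satisfies L x = 148(r, r^2, ...) = lambda x, so lambda is an eigenvalue. On the boundary |lambda| = 148 the geometric series diverges, so no l^2 eigenvector exists, but these lambda lie in the approximate point spectrum. Hence sigma(L) is the closed disk of radius 148 and sigma_p(L) is the open disk.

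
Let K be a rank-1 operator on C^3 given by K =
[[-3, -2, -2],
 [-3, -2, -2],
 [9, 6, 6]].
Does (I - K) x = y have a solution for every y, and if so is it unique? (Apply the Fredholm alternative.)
(I - K) is singular (det(I - K) = 0, i.e. 1 ∈ sigma(K)). (I - K) x = y is solvable iff y ⊥ ker((I - K)^*) = span{(-3, -2, -2)}, i.e. iff -3y_1 - 2y_2 - 2y_3 = 0. When solvable, the solutions are x = y + c·(1, 1, -3), c arbitrary (ker(I - K) = span{(1, 1, -3)}, dimension 1).

K has rank 1, so it is an outer product K = u v^T: every row of K is a multiple of one row vector. Reading off the entries, u = (1, 1, -3) and v = (-3, -2, -2) (row i of K equals u_i·v^T). A rank-one matrix u v^T satisfies K u = u (v·u) and kills the (2)-dimensional subspace v^⊥, so its characteristic polynomial is lambda^2 (lambda - v·u) with v·u = tr K = 1. Hence the eigenvalues of I - K are 1 (multiplicity 2) and 1 - (1) = 0, so det(I - K) = 0. (Direct check: I - K =
[[4, 2, 2],
 [3, 3, 2],
 [-9, -6, -5]]
has determinant 0.) So 1 is an eigenvalue of K and (I - K) is not invertible. The finite-dimensional Fredholm alternative says: either (I - K) is invertible, or ker(I - K) ≠ {0} and then range(I - K) = ker((I - K)^*)^⊥, with dim ker(I - K) = dim ker((I - K)^*). We are in the second case, so we need both kernels. Kernel of I - K: (I - K) u = u - u (v·u) = u - u = 0, so ker(I - K) = span{u} = span{(1, 1, -3)} (it is exactly 1-dimensional because rank(I - K) = 2). Kernel of the adjoint: K is real, so (I - K)^* = I - K^T = I - v u^T, and (I - v u^T) v = v - v (u·v) = 0; hence ker((I - K)^*) = span{v} = span{(-3, -2, -2)}. Therefore (I - K) x = y is solvable iff <y, v> = 0, i.e. iff -3y_1 - 2y_2 - 2y_3 = 0. When this holds, K y = u (v·y) = 0, so (I - K) y = y and x = y is a particular solution; the full solution set is the line x = y + c·u = y + c·(1, 1, -3), c ∈ C.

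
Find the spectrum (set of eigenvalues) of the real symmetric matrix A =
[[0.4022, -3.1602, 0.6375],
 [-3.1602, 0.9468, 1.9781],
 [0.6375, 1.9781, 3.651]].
sigma(A) ≈ {-3, 3, 5}

A is real symmetric, so its spectrum consists of real eigenvalues. Expanding the characteristic polynomial of the displayed matrix gives
  det(λ I - A) = p(λ) = λ^3 + (-5)λ^2 + (-9)λ + (45).
Solving p(λ) = 0 yields eigenvalues ≈ -3, 3, 5. (A is shown rounded to 4 decimals, so these recover the underlying integer eigenvalues to within that precision.)
Verification: the trace of A = 5 equals the sum of eigenvalues 5, and det(A) ≈ -45.0005 matches the eigenvalue product -45.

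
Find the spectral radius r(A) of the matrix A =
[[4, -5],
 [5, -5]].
r(A) = sqrt(5) ≈ 2.2361

The eigenvalues of A are the roots of its characteristic polynomial. With M = A (coefficients from the trace and determinant):
  p(λ) = det(λ I - M) = λ^2 + λ + 5.
For λ^2 + λ + 5 the discriminant is -19. It is negative, so the roots are the complex-conjugate pair λ = -1/2 ± (sqrt(19)/2) i ≈ -0.5 ± 2.1794i. For a conjugate pair the product of the roots equals the constant term, so |λ|^2 = 5 and |λ| = sqrt(5) ≈ 2.2361.
Thus the eigenvalues (to 4 decimals) are -0.5 ± 2.1794i (modulus 2.2361). The spectral radius is the largest modulus: r(A) = sqrt(5) ≈ 2.2361. (Cross-check: r(A) ≤ ||A||_2 ≈ 9.5249; equality holds whenever A is normal, though it can also hold for some non-normal A.)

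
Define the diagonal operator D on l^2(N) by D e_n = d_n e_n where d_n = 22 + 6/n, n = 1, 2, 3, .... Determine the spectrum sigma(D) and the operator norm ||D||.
sigma(D) = {22 + 6/n : n ≥ 1} ∪ {22}; ||D|| = 28

A bounded diagonal operator on l^2 with diagonal entries d_n has spectrum equal to the closure of {d_n : n ≥ 1}: every d_n is an eigenvalue (with eigenvector e_n), so {d_n} ⊂ sigma(D); the spectrum is closed, so its closure is too; and for lambda not in the closure, (D - lambda I) has bounded inverse (the diagonal entries 1/(d_n - lambda) are bounded). For our sequence d_n = 22 + 6/n, n = 1, 2, 3, ...:
  - {d_n} = {22 + 6/n : n ≥ 1}; the only limit point is 22
  - closure = {22 + 6/n : n ≥ 1} ∪ {22}
For the norm: a diagonal operator has ||D|| = sup_n |d_n|. Here d_n = 22 + 6/n is positive and decreasing, so sup_n |d_n| = d_1 = 22 + 6 = 28. So ||D|| = 28.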